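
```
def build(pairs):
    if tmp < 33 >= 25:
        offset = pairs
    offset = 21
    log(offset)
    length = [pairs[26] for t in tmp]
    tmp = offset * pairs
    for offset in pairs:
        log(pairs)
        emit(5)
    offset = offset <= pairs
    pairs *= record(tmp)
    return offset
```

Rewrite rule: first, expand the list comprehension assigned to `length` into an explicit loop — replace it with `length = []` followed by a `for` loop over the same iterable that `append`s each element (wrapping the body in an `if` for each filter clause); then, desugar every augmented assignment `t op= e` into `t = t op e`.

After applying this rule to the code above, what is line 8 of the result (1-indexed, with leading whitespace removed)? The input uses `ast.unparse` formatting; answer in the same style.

Transformed code:
def build(pairs):
    if tmp < 33 >= 25:
        offset = pairs
    offset = 21
    log(offset)
    length = []
    for t in tmp:
        length.append(pairs[26])
    tmp = offset * pairs
    for offset in pairs:
        log(pairs)
        emit(5)
    offset = offset <= pairs
    pairs = pairs * record(tmp)
    return offset

length.append(pairs[26])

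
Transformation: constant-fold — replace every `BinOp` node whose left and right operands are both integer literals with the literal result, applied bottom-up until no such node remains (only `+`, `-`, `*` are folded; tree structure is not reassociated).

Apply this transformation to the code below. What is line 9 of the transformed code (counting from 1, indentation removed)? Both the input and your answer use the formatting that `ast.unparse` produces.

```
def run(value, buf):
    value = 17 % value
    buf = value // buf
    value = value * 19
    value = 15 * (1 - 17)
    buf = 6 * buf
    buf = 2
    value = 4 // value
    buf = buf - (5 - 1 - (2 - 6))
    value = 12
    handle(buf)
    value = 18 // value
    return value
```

buf = buf - 8

Transformed code:
def run(value, buf):
    value = 17 % value
    buf = value // buf
    value = value * 19
    value = -240
    buf = 6 * buf
    buf = 2
    value = 4 // value
    buf = buf - 8
    value = 12
    handle(buf)
    value = 18 // value
    return value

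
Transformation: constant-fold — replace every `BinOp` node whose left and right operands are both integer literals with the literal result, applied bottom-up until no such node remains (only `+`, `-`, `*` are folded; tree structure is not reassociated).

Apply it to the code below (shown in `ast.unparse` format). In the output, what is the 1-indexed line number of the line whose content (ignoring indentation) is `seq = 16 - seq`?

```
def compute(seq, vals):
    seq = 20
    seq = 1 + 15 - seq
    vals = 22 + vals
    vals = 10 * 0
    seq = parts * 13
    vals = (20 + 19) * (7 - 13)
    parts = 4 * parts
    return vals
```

Transformed code:
def compute(seq, vals):
    seq = 20
    seq = 16 - seq
    vals = 22 + vals
    vals = 0
    seq = parts * 13
    vals = -234
    parts = 4 * parts
    return vals

3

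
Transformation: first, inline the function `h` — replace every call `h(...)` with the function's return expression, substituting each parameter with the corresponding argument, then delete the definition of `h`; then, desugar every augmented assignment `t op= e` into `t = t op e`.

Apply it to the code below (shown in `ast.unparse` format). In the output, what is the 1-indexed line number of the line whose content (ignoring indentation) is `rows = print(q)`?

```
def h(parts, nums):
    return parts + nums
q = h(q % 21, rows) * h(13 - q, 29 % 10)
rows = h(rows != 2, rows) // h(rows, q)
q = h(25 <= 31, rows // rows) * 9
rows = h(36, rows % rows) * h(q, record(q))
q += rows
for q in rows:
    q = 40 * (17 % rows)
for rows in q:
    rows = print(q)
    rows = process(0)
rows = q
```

9

Transformed code:
q = (q % 21 + rows) * (13 - q + 29 % 10)
rows = ((rows != 2) + rows) // (rows + q)
q = ((25 <= 31) + rows // rows) * 9
rows = (36 + rows % rows) * (q + record(q))
q = q + rows
for q in rows:
    q = 40 * (17 % rows)
for rows in q:
    rows = print(q)
    rows = process(0)
rows = q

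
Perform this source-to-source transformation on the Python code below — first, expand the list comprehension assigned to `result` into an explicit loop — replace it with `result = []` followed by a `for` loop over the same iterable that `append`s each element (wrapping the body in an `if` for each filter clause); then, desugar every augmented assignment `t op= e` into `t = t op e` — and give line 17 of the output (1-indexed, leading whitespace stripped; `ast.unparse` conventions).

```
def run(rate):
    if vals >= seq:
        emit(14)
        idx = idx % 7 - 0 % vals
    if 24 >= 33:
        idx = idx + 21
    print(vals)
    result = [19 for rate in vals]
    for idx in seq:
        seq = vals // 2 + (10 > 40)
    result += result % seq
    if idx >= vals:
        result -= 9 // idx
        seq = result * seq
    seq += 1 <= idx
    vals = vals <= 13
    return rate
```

Transformed code:
def run(rate):
    if vals >= seq:
        emit(14)
        idx = idx % 7 - 0 % vals
    if 24 >= 33:
        idx = idx + 21
    print(vals)
    result = []
    for rate in vals:
        result.append(19)
    for idx in seq:
        seq = vals // 2 + (10 > 40)
    result = result + result % seq
    if idx >= vals:
        result = result - 9 // idx
        seq = result * seq
    seq = seq + (1 <= idx)
    vals = vals <= 13
    return rate

seq = seq + (1 <= idx)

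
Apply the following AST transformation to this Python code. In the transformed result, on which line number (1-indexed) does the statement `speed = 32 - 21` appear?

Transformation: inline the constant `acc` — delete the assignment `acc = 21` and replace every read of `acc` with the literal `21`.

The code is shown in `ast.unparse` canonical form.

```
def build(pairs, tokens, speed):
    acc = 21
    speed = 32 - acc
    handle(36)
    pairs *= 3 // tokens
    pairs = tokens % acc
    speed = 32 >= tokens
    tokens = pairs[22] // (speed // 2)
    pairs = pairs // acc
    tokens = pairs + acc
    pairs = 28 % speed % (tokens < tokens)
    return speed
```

Transformed code:
def build(pairs, tokens, speed):
    speed = 32 - 21
    handle(36)
    pairs *= 3 // tokens
    pairs = tokens % 21
    speed = 32 >= tokens
    tokens = pairs[22] // (speed // 2)
    pairs = pairs // 21
    tokens = pairs + 21
    pairs = 28 % speed % (tokens < tokens)
    return speed

2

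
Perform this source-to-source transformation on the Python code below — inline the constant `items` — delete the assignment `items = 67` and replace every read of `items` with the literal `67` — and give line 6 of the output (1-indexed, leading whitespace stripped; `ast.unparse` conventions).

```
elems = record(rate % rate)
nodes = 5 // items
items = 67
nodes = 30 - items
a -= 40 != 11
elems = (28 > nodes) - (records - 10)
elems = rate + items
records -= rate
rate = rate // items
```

elems = rate + 67

Transformed code:
elems = record(rate % rate)
nodes = 5 // 67
nodes = 30 - 67
a -= 40 != 11
elems = (28 > nodes) - (records - 10)
elems = rate + 67
records -= rate
rate = rate // 67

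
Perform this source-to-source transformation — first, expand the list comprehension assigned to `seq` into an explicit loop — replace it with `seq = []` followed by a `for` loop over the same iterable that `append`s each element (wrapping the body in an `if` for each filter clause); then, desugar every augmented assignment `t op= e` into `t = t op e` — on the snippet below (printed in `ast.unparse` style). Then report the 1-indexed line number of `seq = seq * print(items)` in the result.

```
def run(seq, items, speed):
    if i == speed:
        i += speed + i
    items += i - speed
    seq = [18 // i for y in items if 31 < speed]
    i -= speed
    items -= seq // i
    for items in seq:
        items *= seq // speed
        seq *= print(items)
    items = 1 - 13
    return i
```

13

Transformed code:
def run(seq, items, speed):
    if i == speed:
        i = i + (speed + i)
    items = items + (i - speed)
    seq = []
    for y in items:
        if 31 < speed:
            seq.append(18 // i)
    i = i - speed
    items = items - seq // i
    for items in seq:
        items = items * (seq // speed)
        seq = seq * print(items)
    items = 1 - 13
    return i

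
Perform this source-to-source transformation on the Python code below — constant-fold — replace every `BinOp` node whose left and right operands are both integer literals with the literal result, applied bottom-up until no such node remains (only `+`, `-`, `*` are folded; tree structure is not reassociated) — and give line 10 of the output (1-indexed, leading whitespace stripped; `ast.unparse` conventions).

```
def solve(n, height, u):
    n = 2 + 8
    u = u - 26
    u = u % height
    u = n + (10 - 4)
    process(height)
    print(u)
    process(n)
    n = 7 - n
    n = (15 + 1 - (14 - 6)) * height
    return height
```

Transformed code:
def solve(n, height, u):
    n = 10
    u = u - 26
    u = u % height
    u = n + 6
    process(height)
    print(u)
    process(n)
    n = 7 - n
    n = 8 * height
    return height

n = 8 * height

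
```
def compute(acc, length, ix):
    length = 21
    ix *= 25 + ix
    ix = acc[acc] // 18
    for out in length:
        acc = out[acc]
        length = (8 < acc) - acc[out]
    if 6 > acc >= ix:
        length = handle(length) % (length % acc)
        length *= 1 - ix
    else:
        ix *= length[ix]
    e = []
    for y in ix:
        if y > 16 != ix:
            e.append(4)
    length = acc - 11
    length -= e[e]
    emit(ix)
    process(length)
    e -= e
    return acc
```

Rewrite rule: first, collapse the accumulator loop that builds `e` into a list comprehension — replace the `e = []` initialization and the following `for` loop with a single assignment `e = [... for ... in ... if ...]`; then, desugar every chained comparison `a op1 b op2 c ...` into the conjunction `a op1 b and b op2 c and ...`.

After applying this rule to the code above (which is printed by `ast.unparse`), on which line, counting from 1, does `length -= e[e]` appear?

15

Transformed code:
def compute(acc, length, ix):
    length = 21
    ix *= 25 + ix
    ix = acc[acc] // 18
    for out in length:
        acc = out[acc]
        length = (8 < acc) - acc[out]
    if 6 > acc and acc >= ix:
        length = handle(length) % (length % acc)
        length *= 1 - ix
    else:
        ix *= length[ix]
    e = [4 for y in ix if y > 16 and 16 != ix]
    length = acc - 11
    length -= e[e]
    emit(ix)
    process(length)
    e -= e
    return acc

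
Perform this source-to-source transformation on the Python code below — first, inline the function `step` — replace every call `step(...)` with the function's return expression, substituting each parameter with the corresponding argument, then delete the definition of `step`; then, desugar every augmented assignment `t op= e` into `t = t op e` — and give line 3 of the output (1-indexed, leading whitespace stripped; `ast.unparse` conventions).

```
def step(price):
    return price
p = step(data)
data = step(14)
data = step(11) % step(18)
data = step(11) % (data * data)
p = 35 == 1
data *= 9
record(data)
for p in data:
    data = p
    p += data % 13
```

data = 11 % 18

Transformed code:
p = data
data = 14
data = 11 % 18
data = 11 % (data * data)
p = 35 == 1
data = data * 9
record(data)
for p in data:
    data = p
    p = p + data % 13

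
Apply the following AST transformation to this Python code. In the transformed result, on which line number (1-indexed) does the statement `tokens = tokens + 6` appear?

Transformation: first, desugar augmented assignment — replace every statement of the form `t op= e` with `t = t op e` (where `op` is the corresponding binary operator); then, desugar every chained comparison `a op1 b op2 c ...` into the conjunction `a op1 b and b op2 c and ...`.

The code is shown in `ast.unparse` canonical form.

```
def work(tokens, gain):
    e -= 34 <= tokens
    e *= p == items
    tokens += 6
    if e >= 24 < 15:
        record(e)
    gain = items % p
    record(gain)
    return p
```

4

Transformed code:
def work(tokens, gain):
    e = e - (34 <= tokens)
    e = e * (p == items)
    tokens = tokens + 6
    if e >= 24 and 24 < 15:
        record(e)
    gain = items % p
    record(gain)
    return p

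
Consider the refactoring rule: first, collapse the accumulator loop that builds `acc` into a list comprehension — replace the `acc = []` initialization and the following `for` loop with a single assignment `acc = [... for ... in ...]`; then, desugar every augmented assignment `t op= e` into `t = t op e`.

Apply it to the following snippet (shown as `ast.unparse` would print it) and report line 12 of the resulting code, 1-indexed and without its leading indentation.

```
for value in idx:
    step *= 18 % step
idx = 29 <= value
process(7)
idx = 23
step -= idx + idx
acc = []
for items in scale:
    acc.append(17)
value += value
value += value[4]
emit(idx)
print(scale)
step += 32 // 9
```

step = step + 32 // 9

Transformed code:
for value in idx:
    step = step * (18 % step)
idx = 29 <= value
process(7)
idx = 23
step = step - (idx + idx)
acc = [17 for items in scale]
value = value + value
value = value + value[4]
emit(idx)
print(scale)
step = step + 32 // 9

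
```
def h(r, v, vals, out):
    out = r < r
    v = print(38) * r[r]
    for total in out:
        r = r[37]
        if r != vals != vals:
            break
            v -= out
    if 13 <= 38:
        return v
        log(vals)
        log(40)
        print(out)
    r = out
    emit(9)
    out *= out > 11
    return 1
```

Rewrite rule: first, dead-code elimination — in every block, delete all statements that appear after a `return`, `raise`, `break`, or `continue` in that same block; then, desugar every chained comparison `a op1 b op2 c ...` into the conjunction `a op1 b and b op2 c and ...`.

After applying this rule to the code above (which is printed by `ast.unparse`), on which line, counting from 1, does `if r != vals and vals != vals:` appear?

6

Transformed code:
def h(r, v, vals, out):
    out = r < r
    v = print(38) * r[r]
    for total in out:
        r = r[37]
        if r != vals and vals != vals:
            break
    if 13 <= 38:
        return v
    r = out
    emit(9)
    out *= out > 11
    return 1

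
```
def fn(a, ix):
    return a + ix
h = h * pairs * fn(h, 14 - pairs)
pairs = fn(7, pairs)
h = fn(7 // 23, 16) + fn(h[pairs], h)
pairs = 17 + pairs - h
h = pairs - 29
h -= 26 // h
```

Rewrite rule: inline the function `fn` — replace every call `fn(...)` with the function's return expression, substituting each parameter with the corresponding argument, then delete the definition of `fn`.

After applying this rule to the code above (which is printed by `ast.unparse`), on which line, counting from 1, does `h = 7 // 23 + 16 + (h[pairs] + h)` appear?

Transformed code:
h = h * pairs * (h + (14 - pairs))
pairs = 7 + pairs
h = 7 // 23 + 16 + (h[pairs] + h)
pairs = 17 + pairs - h
h = pairs - 29
h -= 26 // h

3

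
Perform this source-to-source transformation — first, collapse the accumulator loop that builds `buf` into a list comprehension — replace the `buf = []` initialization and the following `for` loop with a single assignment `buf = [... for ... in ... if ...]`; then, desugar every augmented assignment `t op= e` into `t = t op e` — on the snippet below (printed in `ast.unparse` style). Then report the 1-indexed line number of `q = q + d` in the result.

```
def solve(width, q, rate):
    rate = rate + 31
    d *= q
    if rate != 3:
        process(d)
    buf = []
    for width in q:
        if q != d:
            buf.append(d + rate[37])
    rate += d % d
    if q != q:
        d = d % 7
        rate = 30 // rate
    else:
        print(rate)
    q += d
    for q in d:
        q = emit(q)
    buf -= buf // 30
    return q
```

13

Transformed code:
def solve(width, q, rate):
    rate = rate + 31
    d = d * q
    if rate != 3:
        process(d)
    buf = [d + rate[37] for width in q if q != d]
    rate = rate + d % d
    if q != q:
        d = d % 7
        rate = 30 // rate
    else:
        print(rate)
    q = q + d
    for q in d:
        q = emit(q)
    buf = buf - buf // 30
    return q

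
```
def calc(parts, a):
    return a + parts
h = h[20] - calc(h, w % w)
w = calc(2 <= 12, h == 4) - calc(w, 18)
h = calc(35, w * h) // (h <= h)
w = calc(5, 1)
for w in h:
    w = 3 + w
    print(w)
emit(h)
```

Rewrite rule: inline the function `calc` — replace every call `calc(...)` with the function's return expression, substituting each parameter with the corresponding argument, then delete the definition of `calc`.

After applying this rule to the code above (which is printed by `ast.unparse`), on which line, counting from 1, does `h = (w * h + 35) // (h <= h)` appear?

Transformed code:
h = h[20] - (w % w + h)
w = (h == 4) + (2 <= 12) - (18 + w)
h = (w * h + 35) // (h <= h)
w = 1 + 5
for w in h:
    w = 3 + w
    print(w)
emit(h)

3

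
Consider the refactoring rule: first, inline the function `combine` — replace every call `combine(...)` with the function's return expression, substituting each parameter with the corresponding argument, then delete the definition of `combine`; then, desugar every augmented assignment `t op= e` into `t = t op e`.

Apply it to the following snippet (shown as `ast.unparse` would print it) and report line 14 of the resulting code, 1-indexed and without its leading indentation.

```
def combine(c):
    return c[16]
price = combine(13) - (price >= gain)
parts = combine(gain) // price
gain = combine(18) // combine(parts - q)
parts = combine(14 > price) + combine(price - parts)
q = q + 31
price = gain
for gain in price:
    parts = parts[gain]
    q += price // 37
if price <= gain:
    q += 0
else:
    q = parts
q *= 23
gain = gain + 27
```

Transformed code:
price = 13[16] - (price >= gain)
parts = gain[16] // price
gain = 18[16] // (parts - q)[16]
parts = (14 > price)[16] + (price - parts)[16]
q = q + 31
price = gain
for gain in price:
    parts = parts[gain]
    q = q + price // 37
if price <= gain:
    q = q + 0
else:
    q = parts
q = q * 23
gain = gain + 27

q = q * 23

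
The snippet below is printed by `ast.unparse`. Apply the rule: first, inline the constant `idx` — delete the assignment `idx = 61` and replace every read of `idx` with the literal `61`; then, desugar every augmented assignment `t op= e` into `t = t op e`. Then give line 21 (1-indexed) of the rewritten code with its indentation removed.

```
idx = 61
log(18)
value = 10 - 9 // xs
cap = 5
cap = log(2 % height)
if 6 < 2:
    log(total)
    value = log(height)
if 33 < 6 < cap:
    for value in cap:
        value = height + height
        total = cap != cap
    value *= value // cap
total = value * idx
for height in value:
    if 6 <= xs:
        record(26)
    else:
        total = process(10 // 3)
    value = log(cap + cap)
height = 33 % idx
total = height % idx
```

total = height % 61

Transformed code:
log(18)
value = 10 - 9 // xs
cap = 5
cap = log(2 % height)
if 6 < 2:
    log(total)
    value = log(height)
if 33 < 6 < cap:
    for value in cap:
        value = height + height
        total = cap != cap
    value = value * (value // cap)
total = value * 61
for height in value:
    if 6 <= xs:
        record(26)
    else:
        total = process(10 // 3)
    value = log(cap + cap)
height = 33 % 61
total = height % 61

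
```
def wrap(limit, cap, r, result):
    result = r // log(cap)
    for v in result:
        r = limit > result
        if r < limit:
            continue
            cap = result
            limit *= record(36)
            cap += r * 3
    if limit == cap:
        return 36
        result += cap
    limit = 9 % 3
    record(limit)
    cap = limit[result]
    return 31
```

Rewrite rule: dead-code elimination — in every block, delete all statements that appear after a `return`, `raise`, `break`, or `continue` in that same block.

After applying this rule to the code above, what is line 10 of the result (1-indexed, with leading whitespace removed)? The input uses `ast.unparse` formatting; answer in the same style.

record(limit)

Transformed code:
def wrap(limit, cap, r, result):
    result = r // log(cap)
    for v in result:
        r = limit > result
        if r < limit:
            continue
    if limit == cap:
        return 36
    limit = 9 % 3
    record(limit)
    cap = limit[result]
    return 31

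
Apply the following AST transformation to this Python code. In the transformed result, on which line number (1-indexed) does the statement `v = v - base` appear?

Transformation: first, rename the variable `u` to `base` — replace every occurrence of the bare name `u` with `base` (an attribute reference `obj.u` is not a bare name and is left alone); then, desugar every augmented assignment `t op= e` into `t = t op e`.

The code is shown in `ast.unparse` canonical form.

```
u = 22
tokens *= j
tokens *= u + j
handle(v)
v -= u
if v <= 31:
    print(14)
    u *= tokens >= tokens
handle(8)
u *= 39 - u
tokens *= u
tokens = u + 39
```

Transformed code:
base = 22
tokens = tokens * j
tokens = tokens * (base + j)
handle(v)
v = v - base
if v <= 31:
    print(14)
    base = base * (tokens >= tokens)
handle(8)
base = base * (39 - base)
tokens = tokens * base
tokens = base + 39

5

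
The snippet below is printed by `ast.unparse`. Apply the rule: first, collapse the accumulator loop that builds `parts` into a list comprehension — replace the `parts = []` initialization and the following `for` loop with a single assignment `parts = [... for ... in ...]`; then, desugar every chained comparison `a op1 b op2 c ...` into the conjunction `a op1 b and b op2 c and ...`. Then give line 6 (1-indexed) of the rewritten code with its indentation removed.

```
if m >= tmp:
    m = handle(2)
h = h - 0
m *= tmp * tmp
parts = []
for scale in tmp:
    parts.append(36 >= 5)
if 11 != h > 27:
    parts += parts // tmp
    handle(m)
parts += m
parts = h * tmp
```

Transformed code:
if m >= tmp:
    m = handle(2)
h = h - 0
m *= tmp * tmp
parts = [36 >= 5 for scale in tmp]
if 11 != h and h > 27:
    parts += parts // tmp
    handle(m)
parts += m
parts = h * tmp

if 11 != h and h > 27:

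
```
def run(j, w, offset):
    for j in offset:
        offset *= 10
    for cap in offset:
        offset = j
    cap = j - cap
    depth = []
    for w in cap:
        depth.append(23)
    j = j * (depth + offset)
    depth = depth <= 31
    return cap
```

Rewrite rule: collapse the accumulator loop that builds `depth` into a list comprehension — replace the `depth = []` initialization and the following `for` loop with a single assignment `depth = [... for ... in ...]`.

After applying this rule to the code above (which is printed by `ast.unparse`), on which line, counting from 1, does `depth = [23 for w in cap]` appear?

7

Transformed code:
def run(j, w, offset):
    for j in offset:
        offset *= 10
    for cap in offset:
        offset = j
    cap = j - cap
    depth = [23 for w in cap]
    j = j * (depth + offset)
    depth = depth <= 31
    return cap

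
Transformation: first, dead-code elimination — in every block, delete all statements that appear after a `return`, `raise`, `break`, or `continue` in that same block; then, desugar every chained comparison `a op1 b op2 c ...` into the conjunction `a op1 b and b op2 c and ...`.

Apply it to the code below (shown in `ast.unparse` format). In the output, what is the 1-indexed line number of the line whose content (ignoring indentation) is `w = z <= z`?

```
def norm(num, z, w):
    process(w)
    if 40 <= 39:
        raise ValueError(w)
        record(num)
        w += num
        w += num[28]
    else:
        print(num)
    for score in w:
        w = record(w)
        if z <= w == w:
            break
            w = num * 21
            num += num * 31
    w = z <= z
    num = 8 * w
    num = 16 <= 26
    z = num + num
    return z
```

11

Transformed code:
def norm(num, z, w):
    process(w)
    if 40 <= 39:
        raise ValueError(w)
    else:
        print(num)
    for score in w:
        w = record(w)
        if z <= w and w == w:
            break
    w = z <= z
    num = 8 * w
    num = 16 <= 26
    z = num + num
    return z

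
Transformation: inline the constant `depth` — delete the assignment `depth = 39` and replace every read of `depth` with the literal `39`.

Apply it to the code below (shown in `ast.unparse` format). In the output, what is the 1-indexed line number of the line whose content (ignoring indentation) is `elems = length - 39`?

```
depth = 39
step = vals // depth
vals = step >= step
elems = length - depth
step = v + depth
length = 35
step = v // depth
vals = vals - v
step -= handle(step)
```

Transformed code:
step = vals // 39
vals = step >= step
elems = length - 39
step = v + 39
length = 35
step = v // 39
vals = vals - v
step -= handle(step)

3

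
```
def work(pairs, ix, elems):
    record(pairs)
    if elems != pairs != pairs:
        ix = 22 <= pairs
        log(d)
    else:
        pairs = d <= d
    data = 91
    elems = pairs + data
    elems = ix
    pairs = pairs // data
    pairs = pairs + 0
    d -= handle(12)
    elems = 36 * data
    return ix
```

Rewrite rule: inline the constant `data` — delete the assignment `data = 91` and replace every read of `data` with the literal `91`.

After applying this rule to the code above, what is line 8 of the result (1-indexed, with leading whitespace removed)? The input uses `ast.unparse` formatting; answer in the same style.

elems = pairs + 91

Transformed code:
def work(pairs, ix, elems):
    record(pairs)
    if elems != pairs != pairs:
        ix = 22 <= pairs
        log(d)
    else:
        pairs = d <= d
    elems = pairs + 91
    elems = ix
    pairs = pairs // 91
    pairs = pairs + 0
    d -= handle(12)
    elems = 36 * 91
    return ix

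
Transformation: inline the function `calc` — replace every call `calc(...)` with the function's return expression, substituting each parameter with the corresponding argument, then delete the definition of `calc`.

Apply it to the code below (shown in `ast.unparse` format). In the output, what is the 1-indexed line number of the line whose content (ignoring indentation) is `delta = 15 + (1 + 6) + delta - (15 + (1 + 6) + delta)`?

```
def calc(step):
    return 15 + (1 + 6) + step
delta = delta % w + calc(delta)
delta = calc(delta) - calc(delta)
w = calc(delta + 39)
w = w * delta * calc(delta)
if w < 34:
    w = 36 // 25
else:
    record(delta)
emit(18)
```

2

Transformed code:
delta = delta % w + (15 + (1 + 6) + delta)
delta = 15 + (1 + 6) + delta - (15 + (1 + 6) + delta)
w = 15 + (1 + 6) + (delta + 39)
w = w * delta * (15 + (1 + 6) + delta)
if w < 34:
    w = 36 // 25
else:
    record(delta)
emit(18)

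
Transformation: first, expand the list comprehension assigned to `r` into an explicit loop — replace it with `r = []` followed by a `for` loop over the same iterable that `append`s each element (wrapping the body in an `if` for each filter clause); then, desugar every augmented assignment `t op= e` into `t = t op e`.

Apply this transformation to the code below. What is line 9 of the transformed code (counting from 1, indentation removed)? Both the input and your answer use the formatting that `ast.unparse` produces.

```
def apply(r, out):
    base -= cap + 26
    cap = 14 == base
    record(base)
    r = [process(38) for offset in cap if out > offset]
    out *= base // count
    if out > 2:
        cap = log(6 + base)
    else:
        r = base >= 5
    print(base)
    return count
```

Transformed code:
def apply(r, out):
    base = base - (cap + 26)
    cap = 14 == base
    record(base)
    r = []
    for offset in cap:
        if out > offset:
            r.append(process(38))
    out = out * (base // count)
    if out > 2:
        cap = log(6 + base)
    else:
        r = base >= 5
    print(base)
    return count

out = out * (base // count)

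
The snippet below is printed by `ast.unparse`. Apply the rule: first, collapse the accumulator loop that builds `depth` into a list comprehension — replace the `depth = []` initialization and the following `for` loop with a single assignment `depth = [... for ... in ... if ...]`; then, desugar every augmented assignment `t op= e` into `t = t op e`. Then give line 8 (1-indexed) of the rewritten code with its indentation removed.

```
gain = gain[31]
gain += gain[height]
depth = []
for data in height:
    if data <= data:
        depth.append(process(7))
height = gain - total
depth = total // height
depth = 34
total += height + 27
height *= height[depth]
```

Transformed code:
gain = gain[31]
gain = gain + gain[height]
depth = [process(7) for data in height if data <= data]
height = gain - total
depth = total // height
depth = 34
total = total + (height + 27)
height = height * height[depth]

height = height * height[depth]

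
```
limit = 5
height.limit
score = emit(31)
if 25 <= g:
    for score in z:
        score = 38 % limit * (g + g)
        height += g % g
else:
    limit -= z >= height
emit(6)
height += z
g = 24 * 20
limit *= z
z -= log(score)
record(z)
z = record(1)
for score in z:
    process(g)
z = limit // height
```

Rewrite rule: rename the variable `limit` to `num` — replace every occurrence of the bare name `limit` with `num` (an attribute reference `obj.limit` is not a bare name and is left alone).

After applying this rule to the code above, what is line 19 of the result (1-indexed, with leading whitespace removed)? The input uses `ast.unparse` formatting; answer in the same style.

Transformed code:
num = 5
height.limit
score = emit(31)
if 25 <= g:
    for score in z:
        score = 38 % num * (g + g)
        height += g % g
else:
    num -= z >= height
emit(6)
height += z
g = 24 * 20
num *= z
z -= log(score)
record(z)
z = record(1)
for score in z:
    process(g)
z = num // height

z = num // height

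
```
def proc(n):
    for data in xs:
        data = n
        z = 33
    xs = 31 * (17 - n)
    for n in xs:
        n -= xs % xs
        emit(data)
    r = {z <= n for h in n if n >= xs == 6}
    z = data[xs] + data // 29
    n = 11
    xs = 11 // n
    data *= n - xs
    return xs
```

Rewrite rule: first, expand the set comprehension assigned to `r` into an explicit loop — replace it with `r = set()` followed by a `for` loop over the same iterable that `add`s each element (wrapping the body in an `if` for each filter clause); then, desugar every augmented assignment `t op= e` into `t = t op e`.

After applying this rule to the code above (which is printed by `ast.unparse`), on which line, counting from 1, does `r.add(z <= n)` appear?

Transformed code:
def proc(n):
    for data in xs:
        data = n
        z = 33
    xs = 31 * (17 - n)
    for n in xs:
        n = n - xs % xs
        emit(data)
    r = set()
    for h in n:
        if n >= xs == 6:
            r.add(z <= n)
    z = data[xs] + data // 29
    n = 11
    xs = 11 // n
    data = data * (n - xs)
    return xs

12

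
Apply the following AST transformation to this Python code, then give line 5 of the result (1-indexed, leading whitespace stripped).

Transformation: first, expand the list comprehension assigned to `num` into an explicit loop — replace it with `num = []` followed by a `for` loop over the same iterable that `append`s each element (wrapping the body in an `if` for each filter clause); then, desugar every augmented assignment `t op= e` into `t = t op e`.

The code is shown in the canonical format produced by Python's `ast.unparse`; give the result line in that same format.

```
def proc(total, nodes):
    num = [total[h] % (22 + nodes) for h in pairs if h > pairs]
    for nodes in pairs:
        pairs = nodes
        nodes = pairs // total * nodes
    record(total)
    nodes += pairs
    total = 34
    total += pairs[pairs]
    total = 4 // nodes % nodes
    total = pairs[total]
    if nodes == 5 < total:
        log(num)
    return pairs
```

num.append(total[h] % (22 + nodes))

Transformed code:
def proc(total, nodes):
    num = []
    for h in pairs:
        if h > pairs:
            num.append(total[h] % (22 + nodes))
    for nodes in pairs:
        pairs = nodes
        nodes = pairs // total * nodes
    record(total)
    nodes = nodes + pairs
    total = 34
    total = total + pairs[pairs]
    total = 4 // nodes % nodes
    total = pairs[total]
    if nodes == 5 < total:
        log(num)
    return pairs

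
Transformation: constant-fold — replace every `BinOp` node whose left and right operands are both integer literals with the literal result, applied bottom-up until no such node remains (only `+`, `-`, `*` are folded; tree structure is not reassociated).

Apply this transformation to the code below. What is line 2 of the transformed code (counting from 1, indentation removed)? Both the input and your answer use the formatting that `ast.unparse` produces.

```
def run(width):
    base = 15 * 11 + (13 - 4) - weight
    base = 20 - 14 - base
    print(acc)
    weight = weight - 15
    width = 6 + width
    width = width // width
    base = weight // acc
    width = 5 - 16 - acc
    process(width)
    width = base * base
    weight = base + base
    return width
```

base = 174 - weight

Transformed code:
def run(width):
    base = 174 - weight
    base = 6 - base
    print(acc)
    weight = weight - 15
    width = 6 + width
    width = width // width
    base = weight // acc
    width = -11 - acc
    process(width)
    width = base * base
    weight = base + base
    return width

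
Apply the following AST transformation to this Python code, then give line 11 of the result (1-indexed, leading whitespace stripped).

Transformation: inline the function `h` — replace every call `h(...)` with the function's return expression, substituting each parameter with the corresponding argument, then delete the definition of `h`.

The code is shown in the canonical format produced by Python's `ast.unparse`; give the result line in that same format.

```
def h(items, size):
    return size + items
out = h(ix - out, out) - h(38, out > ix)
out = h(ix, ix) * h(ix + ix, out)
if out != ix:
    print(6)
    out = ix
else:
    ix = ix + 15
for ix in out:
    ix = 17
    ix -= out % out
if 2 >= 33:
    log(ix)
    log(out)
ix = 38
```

Transformed code:
out = out + (ix - out) - ((out > ix) + 38)
out = (ix + ix) * (out + (ix + ix))
if out != ix:
    print(6)
    out = ix
else:
    ix = ix + 15
for ix in out:
    ix = 17
    ix -= out % out
if 2 >= 33:
    log(ix)
    log(out)
ix = 38

if 2 >= 33:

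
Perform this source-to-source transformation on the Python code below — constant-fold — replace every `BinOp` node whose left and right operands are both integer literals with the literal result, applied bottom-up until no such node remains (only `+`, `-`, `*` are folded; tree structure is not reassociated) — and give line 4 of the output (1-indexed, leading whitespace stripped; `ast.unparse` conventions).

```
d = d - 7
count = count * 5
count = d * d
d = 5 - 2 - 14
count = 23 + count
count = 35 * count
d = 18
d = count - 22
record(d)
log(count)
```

Transformed code:
d = d - 7
count = count * 5
count = d * d
d = -11
count = 23 + count
count = 35 * count
d = 18
d = count - 22
record(d)
log(count)

d = -11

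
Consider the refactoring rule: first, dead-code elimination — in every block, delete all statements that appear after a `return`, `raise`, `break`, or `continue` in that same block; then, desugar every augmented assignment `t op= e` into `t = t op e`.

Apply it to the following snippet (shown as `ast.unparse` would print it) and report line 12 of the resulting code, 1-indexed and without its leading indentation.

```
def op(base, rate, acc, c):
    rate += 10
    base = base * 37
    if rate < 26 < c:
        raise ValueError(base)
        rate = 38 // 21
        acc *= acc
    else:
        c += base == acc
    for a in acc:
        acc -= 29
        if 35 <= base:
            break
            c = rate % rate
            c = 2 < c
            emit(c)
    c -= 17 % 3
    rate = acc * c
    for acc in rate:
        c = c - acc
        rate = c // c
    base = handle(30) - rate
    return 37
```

c = c - 17 % 3

Transformed code:
def op(base, rate, acc, c):
    rate = rate + 10
    base = base * 37
    if rate < 26 < c:
        raise ValueError(base)
    else:
        c = c + (base == acc)
    for a in acc:
        acc = acc - 29
        if 35 <= base:
            break
    c = c - 17 % 3
    rate = acc * c
    for acc in rate:
        c = c - acc
        rate = c // c
    base = handle(30) - rate
    return 37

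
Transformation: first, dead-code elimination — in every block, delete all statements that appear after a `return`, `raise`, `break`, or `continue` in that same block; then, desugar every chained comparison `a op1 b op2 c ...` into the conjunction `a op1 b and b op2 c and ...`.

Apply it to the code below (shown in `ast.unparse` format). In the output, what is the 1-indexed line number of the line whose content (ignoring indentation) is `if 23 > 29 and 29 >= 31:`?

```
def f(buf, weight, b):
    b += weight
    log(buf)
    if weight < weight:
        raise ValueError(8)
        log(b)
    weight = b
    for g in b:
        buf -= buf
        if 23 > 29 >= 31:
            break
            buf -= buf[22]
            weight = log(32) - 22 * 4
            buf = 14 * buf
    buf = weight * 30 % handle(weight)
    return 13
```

Transformed code:
def f(buf, weight, b):
    b += weight
    log(buf)
    if weight < weight:
        raise ValueError(8)
    weight = b
    for g in b:
        buf -= buf
        if 23 > 29 and 29 >= 31:
            break
    buf = weight * 30 % handle(weight)
    return 13

9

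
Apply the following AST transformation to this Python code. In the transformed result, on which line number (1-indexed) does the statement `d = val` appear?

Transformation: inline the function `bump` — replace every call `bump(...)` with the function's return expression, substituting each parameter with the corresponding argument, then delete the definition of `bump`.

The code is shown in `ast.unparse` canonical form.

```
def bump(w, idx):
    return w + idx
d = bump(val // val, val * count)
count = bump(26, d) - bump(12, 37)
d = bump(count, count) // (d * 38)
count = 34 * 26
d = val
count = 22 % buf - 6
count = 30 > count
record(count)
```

5

Transformed code:
d = val // val + val * count
count = 26 + d - (12 + 37)
d = (count + count) // (d * 38)
count = 34 * 26
d = val
count = 22 % buf - 6
count = 30 > count
record(count)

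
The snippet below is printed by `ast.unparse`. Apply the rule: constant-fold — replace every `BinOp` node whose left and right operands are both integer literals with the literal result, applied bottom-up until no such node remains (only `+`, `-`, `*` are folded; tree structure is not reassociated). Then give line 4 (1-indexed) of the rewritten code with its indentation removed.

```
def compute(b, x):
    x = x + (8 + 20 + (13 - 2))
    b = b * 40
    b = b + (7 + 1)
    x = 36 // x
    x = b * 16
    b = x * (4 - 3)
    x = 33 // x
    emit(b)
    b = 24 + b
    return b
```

Transformed code:
def compute(b, x):
    x = x + 39
    b = b * 40
    b = b + 8
    x = 36 // x
    x = b * 16
    b = x * 1
    x = 33 // x
    emit(b)
    b = 24 + b
    return b

b = b + 8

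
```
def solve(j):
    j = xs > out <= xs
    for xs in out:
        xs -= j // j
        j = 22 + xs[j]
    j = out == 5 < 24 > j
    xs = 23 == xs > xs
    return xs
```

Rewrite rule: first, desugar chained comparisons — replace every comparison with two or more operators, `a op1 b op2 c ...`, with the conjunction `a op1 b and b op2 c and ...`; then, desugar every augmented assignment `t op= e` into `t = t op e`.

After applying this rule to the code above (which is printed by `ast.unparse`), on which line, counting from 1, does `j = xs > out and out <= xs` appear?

Transformed code:
def solve(j):
    j = xs > out and out <= xs
    for xs in out:
        xs = xs - j // j
        j = 22 + xs[j]
    j = out == 5 and 5 < 24 and (24 > j)
    xs = 23 == xs and xs > xs
    return xs

2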